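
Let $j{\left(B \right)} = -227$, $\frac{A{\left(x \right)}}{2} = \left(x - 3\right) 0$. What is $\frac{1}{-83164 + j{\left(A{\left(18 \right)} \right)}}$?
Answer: $- \frac{1}{83391} \approx -1.1992 \cdot 10^{-5}$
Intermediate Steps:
$A{\left(x \right)} = 0$ ($A{\left(x \right)} = 2 \left(x - 3\right) 0 = 2 \left(-3 + x\right) 0 = 2 \cdot 0 = 0$)
$\frac{1}{-83164 + j{\left(A{\left(18 \right)} \right)}} = \frac{1}{-83164 - 227} = \frac{1}{-83391} = - \frac{1}{83391}$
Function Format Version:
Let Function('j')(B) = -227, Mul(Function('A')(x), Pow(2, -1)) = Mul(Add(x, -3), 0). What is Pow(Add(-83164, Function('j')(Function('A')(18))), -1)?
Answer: Rational(-1, 83391) ≈ -1.1992e-5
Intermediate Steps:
Function('A')(x) = 0 (Function('A')(x) = Mul(2, Mul(Add(x, -3), 0)) = Mul(2, Mul(Add(-3, x), 0)) = Mul(2, 0) = 0)
Pow(Add(-83164, Function('j')(Function('A')(18))), -1) = Pow(Add(-83164, -227), -1) = Pow(-83391, -1) = Rational(-1, 83391)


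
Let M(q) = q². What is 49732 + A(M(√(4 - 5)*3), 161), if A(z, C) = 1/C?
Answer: 8006853/161 ≈ 49732.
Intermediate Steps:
49732 + A(M(√(4 - 5)*3), 161) = 49732 + 1/161 = 8006853/161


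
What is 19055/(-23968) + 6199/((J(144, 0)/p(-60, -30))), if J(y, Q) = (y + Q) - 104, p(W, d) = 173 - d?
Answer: 3770062137/119840 ≈ 31459.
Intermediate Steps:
J(y, Q) = -104 + Q + y (J(y, Q) = (Q + y) - 104 = -104 + Q + y)
19055/(-23968) + 6199/((J(144, 0)/p(-60, -30))) = 19055/(-23968) + 6199/(((-104 + 0 + 144)/(173 - 1*(-30)))) = 19055*(-1/23968) + 6199/((40/(173 + 30))) = -19055/23968 + 6199/((40/203)) = -19055/23968 + 6199/((40*(1/203))) = -19055/23968 + 6199/(40/203) = -19055/23968 + 6199*(203/40) = -19055/23968 + 1258397/40 = 3770062137/119840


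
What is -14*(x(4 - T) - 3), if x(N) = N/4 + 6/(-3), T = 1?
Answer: 119/2 ≈ 59.500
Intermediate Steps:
x(N) = -2 + N/4 (x(N) = N*(1/4) + 6*(-1/3) = N/4 - 2 = -2 + N/4)
-14*(x(4 - T) - 3) = -14*((-2 + (4 - 1*1)/4) - 3) = -14*((-2 + (4 - 1)/4) - 3) = -14*((-2 + (1/4)*3) - 3) = -14*((-2 + 3/4) - 3) = -14*(-5/4 - 3) = -14*(-17/4) = 119/2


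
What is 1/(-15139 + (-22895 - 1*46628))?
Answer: -1/84662 ≈ -1.1812e-5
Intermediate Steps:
1/(-15139 + (-22895 - 1*46628)) = 1/(-15139 + (-22895 - 46628)) = 1/(-15139 - 69523) = 1/(-84662) = -1/84662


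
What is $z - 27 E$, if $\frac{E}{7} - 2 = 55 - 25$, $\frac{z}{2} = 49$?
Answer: $-5950$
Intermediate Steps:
$z = 98$ ($z = 2 \cdot 49 = 98$)
$E = 224$ ($E = 14 + 7 \left(55 - 25\right) = 14 + 7 \cdot 30 = 14 + 210 = 224$)
$z - 27 E = 98 - 6048 = -5950$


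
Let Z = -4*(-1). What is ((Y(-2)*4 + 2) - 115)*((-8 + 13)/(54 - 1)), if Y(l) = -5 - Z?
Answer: -745/53 ≈ -14.057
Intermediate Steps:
Z = 4
Y(l) = -9 (Y(l) = -5 - 1*4 = -5 - 4 = -9)
((Y(-2)*4 + 2) - 115)*((-8 + 13)/(54 - 1)) = ((-9*4 + 2) - 115)*((-8 + 13)/(54 - 1)) = ((-36 + 2) - 115)*(5/53) = (-34 - 115)*(5*(1/53)) = -149*5/53 = -745/53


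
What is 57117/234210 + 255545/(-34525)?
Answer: -771723067/107814670 ≈ -7.1579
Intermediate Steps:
57117/234210 + 255545/(-34525) = 57117*(1/234210) + 255545*(-1/34525) = 19039/78070 - 51109/6905 = -771723067/107814670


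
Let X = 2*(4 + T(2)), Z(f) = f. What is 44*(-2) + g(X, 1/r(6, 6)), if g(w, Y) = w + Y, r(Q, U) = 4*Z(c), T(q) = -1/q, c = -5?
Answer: -1621/20 ≈ -81.050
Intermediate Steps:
r(Q, U) = -20 (r(Q, U) = 4*(-5) = -20)
X = 7 (X = 2*(4 - 1/2) = 2*(4 - 1*½) = 2*(4 - ½) = 2*(7/2) = 7)
g(w, Y) = Y + w
44*(-2) + g(X, 1/r(6, 6)) = 44*(-2) + (1/(-20) + 7) = -88 + (-1/20 + 7) = -88 + 139/20 = -1621/20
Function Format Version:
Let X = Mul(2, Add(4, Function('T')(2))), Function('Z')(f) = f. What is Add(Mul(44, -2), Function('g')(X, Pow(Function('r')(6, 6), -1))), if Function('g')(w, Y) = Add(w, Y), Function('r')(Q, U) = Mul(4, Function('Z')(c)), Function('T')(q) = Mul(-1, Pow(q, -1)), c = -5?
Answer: Rational(-1621, 20) ≈ -81.050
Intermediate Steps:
Function('r')(Q, U) = -20 (Function('r')(Q, U) = Mul(4, -5) = -20)
X = 7 (X = Mul(2, Add(4, Mul(-1, Pow(2, -1)))) = Mul(2, Add(4, Mul(-1, Rational(1, 2)))) = Mul(2, Add(4, Rational(-1, 2))) = Mul(2, Rational(7, 2)) = 7)
Function('g')(w, Y) = Add(Y, w)
Add(Mul(44, -2), Function('g')(X, Pow(Function('r')(6, 6), -1))) = Add(Mul(44, -2), Add(Pow(-20, -1), 7)) = Add(-88, Add(Rational(-1, 20), 7)) = Add(-88, Rational(139, 20)) = Rational(-1621, 20)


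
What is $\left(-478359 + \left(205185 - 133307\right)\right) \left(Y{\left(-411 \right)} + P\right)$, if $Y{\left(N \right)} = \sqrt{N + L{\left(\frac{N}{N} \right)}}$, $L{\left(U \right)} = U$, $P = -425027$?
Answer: $172765399987 - 406481 i \sqrt{410} \approx 1.7277 \cdot 10^{11} - 8.2306 \cdot 10^{6} i$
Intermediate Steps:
$Y{\left(N \right)} = \sqrt{1 + N}$ ($Y{\left(N \right)} = \sqrt{N + \frac{N}{N}} = \sqrt{N + 1} = \sqrt{1 + N}$)
$\left(-478359 + \left(205185 - 133307\right)\right) \left(Y{\left(-411 \right)} + P\right) = \left(-478359 + \left(205185 - 133307\right)\right) \left(\sqrt{1 - 411} - 425027\right) = \left(-478359 + \left(205185 - 133307\right)\right) \left(\sqrt{-410} - 425027\right) = \left(-478359 + 71878\right) \left(i \sqrt{410} - 425027\right) = - 406481 \left(-425027 + i \sqrt{410}\right) = 172765399987 - 406481 i \sqrt{410}$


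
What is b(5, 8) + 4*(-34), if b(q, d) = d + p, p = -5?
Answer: -133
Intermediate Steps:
b(q, d) = -5 + d (b(q, d) = d - 5 = -5 + d)
b(5, 8) + 4*(-34) = (-5 + 8) + 4*(-34) = 3 - 136 = -133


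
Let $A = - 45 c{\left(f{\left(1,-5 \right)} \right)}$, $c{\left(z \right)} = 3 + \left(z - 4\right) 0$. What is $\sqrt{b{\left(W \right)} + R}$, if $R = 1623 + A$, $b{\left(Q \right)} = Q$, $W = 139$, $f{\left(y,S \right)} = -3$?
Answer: $\sqrt{1627} \approx 40.336$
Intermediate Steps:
$c{\left(z \right)} = 3$ ($c{\left(z \right)} = 3 + \left(-4 + z\right) 0 = 3 + 0 = 3$)
$A = -135$ ($A = \left(-45\right) 3 = -135$)
$R = 1488$ ($R = 1623 - 135 = 1488$)
$\sqrt{b{\left(W \right)} + R} = \sqrt{139 + 1488} = \sqrt{1627}$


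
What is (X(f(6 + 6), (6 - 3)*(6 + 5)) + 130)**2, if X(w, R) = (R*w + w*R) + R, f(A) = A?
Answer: 912025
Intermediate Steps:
X(w, R) = R + 2*R*w (X(w, R) = (R*w + R*w) + R = 2*R*w + R = R + 2*R*w)
(X(f(6 + 6), (6 - 3)*(6 + 5)) + 130)**2 = (((6 - 3)*(6 + 5))*(1 + 2*(6 + 6)) + 130)**2 = ((3*11)*(1 + 2*12) + 130)**2 = (33*(1 + 24) + 130)**2 = (33*25 + 130)**2 = (825 + 130)**2 = 955**2 = 912025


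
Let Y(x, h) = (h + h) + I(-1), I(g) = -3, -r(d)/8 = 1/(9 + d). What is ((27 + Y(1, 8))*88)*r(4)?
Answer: -28160/13 ≈ -2166.2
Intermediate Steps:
r(d) = -8/(9 + d)
Y(x, h) = -3 + 2*h (Y(x, h) = (h + h) - 3 = 2*h - 3 = -3 + 2*h)
((27 + Y(1, 8))*88)*r(4) = ((27 + (-3 + 2*8))*88)*(-8/(9 + 4)) = ((27 + (-3 + 16))*88)*(-8/13) = ((27 + 13)*88)*(-8*1/13) = (40*88)*(-8/13) = 3520*(-8/13) = -28160/13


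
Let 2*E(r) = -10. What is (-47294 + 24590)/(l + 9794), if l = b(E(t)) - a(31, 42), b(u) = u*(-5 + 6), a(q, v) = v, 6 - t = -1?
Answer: -7568/3249 ≈ -2.3293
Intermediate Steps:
t = 7 (t = 6 - 1*(-1) = 6 + 1 = 7)
E(r) = -5 (E(r) = (½)*(-10) = -5)
b(u) = u (b(u) = u*1 = u)
l = -47 (l = -5 - 1*42 = -5 - 42 = -47)
(-47294 + 24590)/(l + 9794) = (-47294 + 24590)/(-47 + 9794) = -22704/9747 = -22704*1/9747 = -7568/3249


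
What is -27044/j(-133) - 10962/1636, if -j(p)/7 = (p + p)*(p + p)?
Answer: -673143365/101287214 ≈ -6.6459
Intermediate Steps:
j(p) = -28*p² (j(p) = -7*(p + p)*(p + p) = -7*2*p*2*p = -28*p²)
-27044/j(-133) - 10962/1636 = -27044/((-28*(-133)²)) - 10962/1636 = -27044/((-28*17689)) - 10962*1/1636 = -27044/(-495292) - 5481/818 = -27044*(-1/495292) - 5481/818 = 6761/123823 - 5481/818 = -673143365/101287214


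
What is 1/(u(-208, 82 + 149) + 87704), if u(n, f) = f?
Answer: 1/87935 ≈ 1.1372e-5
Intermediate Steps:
1/(u(-208, 82 + 149) + 87704) = 1/((82 + 149) + 87704) = 1/(231 + 87704) = 1/87935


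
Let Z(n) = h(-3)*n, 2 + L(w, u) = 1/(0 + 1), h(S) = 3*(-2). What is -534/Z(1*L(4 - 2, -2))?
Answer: -89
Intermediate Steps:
h(S) = -6
L(w, u) = -1 (L(w, u) = -2 + 1/(0 + 1) = -2 + 1/1 = -2 + 1 = -1)
Z(n) = -6*n
-534/Z(1*L(4 - 2, -2)) = -534/((-6*(-1))) = -534/6 = -534*⅙ = -89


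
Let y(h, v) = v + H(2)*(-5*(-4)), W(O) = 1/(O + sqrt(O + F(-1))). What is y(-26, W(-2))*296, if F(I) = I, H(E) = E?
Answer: 82288/7 - 296*I*sqrt(3)/7 ≈ 11755.0 - 73.241*I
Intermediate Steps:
W(O) = 1/(O + sqrt(-1 + O)) (W(O) = 1/(O + sqrt(O - 1)) = 1/(O + sqrt(-1 + O)))
y(h, v) = 40 + v (y(h, v) = v + 2*(-5*(-4)) = v + 2*20 = v + 40 = 40 + v)
y(-26, W(-2))*296 = (40 + 1/(-2 + sqrt(-1 - 2)))*296 = (40 + 1/(-2 + sqrt(-3)))*296 = (40 + 1/(-2 + I*sqrt(3)))*296 = 11840 + 296/(-2 + I*sqrt(3))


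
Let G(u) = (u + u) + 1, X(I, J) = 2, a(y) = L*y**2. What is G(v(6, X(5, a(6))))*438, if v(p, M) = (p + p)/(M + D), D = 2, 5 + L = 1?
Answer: 3066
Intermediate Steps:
L = -4 (L = -5 + 1 = -4)
a(y) = -4*y**2
v(p, M) = 2*p/(2 + M) (v(p, M) = (p + p)/(M + 2) = (2*p)/(2 + M) = 2*p/(2 + M))
G(u) = 1 + 2*u (G(u) = 2*u + 1 = 1 + 2*u)
G(v(6, X(5, a(6))))*438 = (1 + 2*(2*6/(2 + 2)))*438 = (1 + 2*(2*6/4))*438 = (1 + 2*(2*6*(1/4)))*438 = (1 + 2*3)*438 = (1 + 6)*438 = 7*438 = 3066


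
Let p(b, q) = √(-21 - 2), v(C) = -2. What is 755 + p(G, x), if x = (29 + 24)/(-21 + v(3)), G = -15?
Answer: 755 + I*√23 ≈ 755.0 + 4.7958*I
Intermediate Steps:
x = -53/23 (x = (29 + 24)/(-21 - 2) = 53/(-23) = 53*(-1/23) = -53/23 ≈ -2.3043)
p(b, q) = I*√23 (p(b, q) = √(-23) = I*√23)
755 + p(G, x) = 755 + I*√23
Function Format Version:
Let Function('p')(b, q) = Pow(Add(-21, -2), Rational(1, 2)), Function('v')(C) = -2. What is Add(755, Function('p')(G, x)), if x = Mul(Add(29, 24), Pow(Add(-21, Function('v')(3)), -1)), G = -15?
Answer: Add(755, Mul(I, Pow(23, Rational(1, 2)))) ≈ Add(755.00, Mul(4.7958, I))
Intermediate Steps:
x = Rational(-53, 23) (x = Mul(Add(29, 24), Pow(Add(-21, -2), -1)) = Mul(53, Pow(-23, -1)) = Mul(53, Rational(-1, 23)) = Rational(-53, 23) ≈ -2.3043)
Function('p')(b, q) = Mul(I, Pow(23, Rational(1, 2))) (Function('p')(b, q) = Pow(-23, Rational(1, 2)) = Mul(I, Pow(23, Rational(1, 2))))
Add(755, Function('p')(G, x)) = Add(755, Mul(I, Pow(23, Rational(1, 2))))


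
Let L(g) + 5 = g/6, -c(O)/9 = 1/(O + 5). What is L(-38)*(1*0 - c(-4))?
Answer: -102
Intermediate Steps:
c(O) = -9/(5 + O) (c(O) = -9/(O + 5) = -9/(5 + O))
L(g) = -5 + g/6
L(-38)*(1*0 - c(-4)) = (-5 + (1/6)*(-38))*(1*0 - (-9)/(5 - 4)) = (-5 - 19/3)*(0 - (-9)/1) = -34*(0 - (-9))/3 = -34*(0 - 1*(-9))/3 = -34*(0 + 9)/3 = -34/3*9 = -102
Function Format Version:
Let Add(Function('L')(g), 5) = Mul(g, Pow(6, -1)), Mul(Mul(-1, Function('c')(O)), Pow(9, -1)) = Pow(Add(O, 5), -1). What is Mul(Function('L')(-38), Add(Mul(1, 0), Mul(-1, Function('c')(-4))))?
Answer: -102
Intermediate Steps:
Function('c')(O) = Mul(-9, Pow(Add(5, O), -1)) (Function('c')(O) = Mul(-9, Pow(Add(O, 5), -1)) = Mul(-9, Pow(Add(5, O), -1)))
Function('L')(g) = Add(-5, Mul(Rational(1, 6), g)) (Function('L')(g) = Add(-5, Mul(g, Pow(6, -1))) = Add(-5, Mul(g, Rational(1, 6))) = Add(-5, Mul(Rational(1, 6), g)))
Mul(Function('L')(-38), Add(Mul(1, 0), Mul(-1, Function('c')(-4)))) = Mul(Add(-5, Mul(Rational(1, 6), -38)), Add(Mul(1, 0), Mul(-1, Mul(-9, Pow(Add(5, -4), -1))))) = Mul(Add(-5, Rational(-19, 3)), Add(0, Mul(-1, Mul(-9, Pow(1, -1))))) = Mul(Rational(-34, 3), Add(0, Mul(-1, Mul(-9, 1)))) = Mul(Rational(-34, 3), Add(0, Mul(-1, -9))) = Mul(Rational(-34, 3), Add(0, 9)) = Mul(Rational(-34, 3), 9) = -102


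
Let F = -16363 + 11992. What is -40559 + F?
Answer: -44930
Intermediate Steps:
F = -4371
-40559 + F = -40559 - 4371 = -44930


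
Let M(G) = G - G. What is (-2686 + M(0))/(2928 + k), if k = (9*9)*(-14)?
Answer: -1343/897 ≈ -1.4972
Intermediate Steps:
M(G) = 0
k = -1134 (k = 81*(-14) = -1134)
(-2686 + M(0))/(2928 + k) = (-2686 + 0)/(2928 - 1134) = -2686/1794 = -2686*1/1794 = -1343/897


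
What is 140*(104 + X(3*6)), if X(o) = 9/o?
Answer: 14630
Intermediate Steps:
140*(104 + X(3*6)) = 140*(104 + 9/((3*6))) = 140*(104 + 9/18) = 140*(104 + 9*(1/18)) = 140*(104 + 1/2) = 140*(209/2) = 14630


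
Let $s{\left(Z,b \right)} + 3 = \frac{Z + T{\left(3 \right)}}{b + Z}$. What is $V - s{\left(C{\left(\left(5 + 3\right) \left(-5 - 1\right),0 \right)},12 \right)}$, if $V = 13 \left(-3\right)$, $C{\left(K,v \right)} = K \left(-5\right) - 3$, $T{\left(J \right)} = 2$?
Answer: $- \frac{9203}{249} \approx -36.96$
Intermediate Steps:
$C{\left(K,v \right)} = -3 - 5 K$ ($C{\left(K,v \right)} = - 5 K - 3 = -3 - 5 K$)
$s{\left(Z,b \right)} = -3 + \frac{2 + Z}{Z + b}$ ($s{\left(Z,b \right)} = -3 + \frac{Z + 2}{b + Z} = -3 + \frac{2 + Z}{Z + b}$)
$V = -39$
$V - s{\left(C{\left(\left(5 + 3\right) \left(-5 - 1\right),0 \right)},12 \right)} = -39 - \frac{2 - 36 - 2 \left(-3 - 5 \left(5 + 3\right) \left(-5 - 1\right)\right)}{\left(-3 - 5 \left(5 + 3\right) \left(-5 - 1\right)\right) + 12} = -39 - \frac{2 - 36 - 2 \left(-3 - 5 \cdot 8 \left(-6\right)\right)}{\left(-3 - 5 \cdot 8 \left(-6\right)\right) + 12} = -39 - \frac{2 - 36 - 2 \left(-3 - -240\right)}{\left(-3 - -240\right) + 12} = -39 - \frac{2 - 36 - 2 \left(-3 + 240\right)}{\left(-3 + 240\right) + 12} = -39 - \frac{2 - 36 - 474}{237 + 12} = -39 - \frac{2 - 36 - 474}{249} = -39 - \frac{1}{249} \left(-508\right) = -39 - - \frac{508}{249} = -39 + \frac{508}{249} = - \frac{9203}{249}$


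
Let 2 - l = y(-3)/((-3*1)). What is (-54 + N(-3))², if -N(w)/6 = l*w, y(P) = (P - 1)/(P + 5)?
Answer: 900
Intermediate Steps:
y(P) = (-1 + P)/(5 + P)
l = 4/3 (l = 2 - (-1 - 3)/(5 - 3)/((-3*1)) = 2 - -4/2/(-3) = 2 - (½)*(-4)*(-1)/3 = 2 - (-2)*(-1)/3 = 2 - 1*⅔ = 2 - ⅔ = 4/3 ≈ 1.3333)
N(w) = -8*w
(-54 + N(-3))² = (-54 - 8*(-3))² = (-54 + 24)² = (-30)² = 900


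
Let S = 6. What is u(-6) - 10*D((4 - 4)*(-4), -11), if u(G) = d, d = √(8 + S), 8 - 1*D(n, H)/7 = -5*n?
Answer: -560 + √14 ≈ -556.26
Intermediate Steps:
D(n, H) = 56 + 35*n (D(n, H) = 56 - (-35)*n = 56 + 35*n)
d = √14 (d = √(8 + 6) = √14 ≈ 3.7417)
u(G) = √14
u(-6) - 10*D((4 - 4)*(-4), -11) = √14 - 10*(56 + 35*((4 - 4)*(-4))) = √14 - 10*(56 + 35*(0*(-4))) = √14 - 10*(56 + 35*0) = √14 - 10*(56 + 0) = √14 - 10*56 = √14 - 560 = -560 + √14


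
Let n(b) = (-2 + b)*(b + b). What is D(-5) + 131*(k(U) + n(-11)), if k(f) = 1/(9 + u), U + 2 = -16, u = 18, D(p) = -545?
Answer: 996998/27 ≈ 36926.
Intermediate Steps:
U = -18 (U = -2 - 16 = -18)
k(f) = 1/27 (k(f) = 1/(9 + 18) = 1/27)
n(b) = 2*b*(-2 + b) (n(b) = (-2 + b)*(2*b) = 2*b*(-2 + b))
D(-5) + 131*(k(U) + n(-11)) = -545 + 131*(1/27 + 2*(-11)*(-2 - 11)) = -545 + 131*(1/27 + 2*(-11)*(-13)) = -545 + 131*(1/27 + 286) = -545 + 131*(7723/27) = -545 + 1011713/27 = 996998/27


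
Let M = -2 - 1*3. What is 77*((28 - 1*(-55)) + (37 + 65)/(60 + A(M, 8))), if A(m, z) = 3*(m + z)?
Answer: 149611/23 ≈ 6504.8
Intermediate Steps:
M = -5 (M = -2 - 3 = -5)
A(m, z) = 3*m + 3*z
77*((28 - 1*(-55)) + (37 + 65)/(60 + A(M, 8))) = 77*((28 - 1*(-55)) + (37 + 65)/(60 + (3*(-5) + 3*8))) = 77*((28 + 55) + 102/(60 + (-15 + 24))) = 77*(83 + 102/(60 + 9)) = 77*(83 + 102/69) = 77*(83 + 102*(1/69)) = 77*(83 + 34/23) = 77*(1943/23) = 149611/23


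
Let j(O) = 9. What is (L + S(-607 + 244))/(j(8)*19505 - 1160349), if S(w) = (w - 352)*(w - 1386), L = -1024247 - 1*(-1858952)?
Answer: -173770/82067 ≈ -2.1174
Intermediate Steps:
L = 834705 (L = -1024247 + 1858952 = 834705)
S(w) = (-1386 + w)*(-352 + w) (S(w) = (-352 + w)*(-1386 + w) = (-1386 + w)*(-352 + w))
(L + S(-607 + 244))/(j(8)*19505 - 1160349) = (834705 + (487872 + (-607 + 244)² - 1738*(-607 + 244)))/(9*19505 - 1160349) = (834705 + (487872 + (-363)² - 1738*(-363)))/(175545 - 1160349) = (834705 + (487872 + 131769 + 630894))/(-984804) = (834705 + 1250535)*(-1/984804) = 2085240*(-1/984804) = -173770/82067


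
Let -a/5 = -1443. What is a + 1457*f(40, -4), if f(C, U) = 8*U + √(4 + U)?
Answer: -39409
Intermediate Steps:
a = 7215 (a = -5*(-1443) = 7215)
f(C, U) = √(4 + U) + 8*U
a + 1457*f(40, -4) = 7215 + 1457*(√(4 - 4) + 8*(-4)) = 7215 + 1457*(√0 - 32) = 7215 + 1457*(0 - 32) = 7215 + 1457*(-32) = 7215 - 46624 = -39409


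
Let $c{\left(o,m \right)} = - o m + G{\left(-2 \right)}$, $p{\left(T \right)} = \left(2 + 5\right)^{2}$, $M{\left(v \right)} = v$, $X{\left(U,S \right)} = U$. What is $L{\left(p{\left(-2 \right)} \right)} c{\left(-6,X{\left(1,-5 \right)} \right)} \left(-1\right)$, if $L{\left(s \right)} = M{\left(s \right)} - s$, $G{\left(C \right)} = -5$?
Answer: $0$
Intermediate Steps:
$p{\left(T \right)} = 49$ ($p{\left(T \right)} = 7^{2} = 49$)
$L{\left(s \right)} = 0$ ($L{\left(s \right)} = s - s = 0$)
$c{\left(o,m \right)} = -5 - m o$ ($c{\left(o,m \right)} = - o m - 5 = - m o - 5 = -5 - m o$)
$L{\left(p{\left(-2 \right)} \right)} c{\left(-6,X{\left(1,-5 \right)} \right)} \left(-1\right) = 0 \left(-5 - 1 \left(-6\right)\right) \left(-1\right) = 0 \left(-5 + 6\right) \left(-1\right) = 0 \cdot 1 \left(-1\right) = 0 \left(-1\right) = 0$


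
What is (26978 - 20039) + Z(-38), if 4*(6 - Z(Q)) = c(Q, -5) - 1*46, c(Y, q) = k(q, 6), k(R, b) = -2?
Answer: 6957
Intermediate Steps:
c(Y, q) = -2
Z(Q) = 18 (Z(Q) = 6 - (-2 - 1*46)/4 = 6 - (-2 - 46)/4 = 6 - ¼*(-48) = 6 + 12 = 18)
(26978 - 20039) + Z(-38) = (26978 - 20039) + 18 = 6939 + 18 = 6957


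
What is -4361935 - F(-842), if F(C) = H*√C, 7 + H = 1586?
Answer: -4361935 - 1579*I*√842 ≈ -4.3619e+6 - 45818.0*I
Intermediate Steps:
H = 1579 (H = -7 + 1586 = 1579)
F(C) = 1579*√C
-4361935 - F(-842) = -4361935 - 1579*√(-842) = -4361935 - 1579*I*√842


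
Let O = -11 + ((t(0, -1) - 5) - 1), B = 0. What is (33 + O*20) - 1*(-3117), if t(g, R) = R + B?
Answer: 2790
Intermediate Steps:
t(g, R) = R (t(g, R) = R + 0 = R)
O = -18 (O = -11 + ((-1 - 5) - 1) = -11 + (-6 - 1) = -11 - 7 = -18)
(33 + O*20) - 1*(-3117) = (33 - 18*20) - 1*(-3117) = (33 - 360) + 3117 = -327 + 3117 = 2790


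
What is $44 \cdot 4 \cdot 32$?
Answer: $5632$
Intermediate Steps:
$44 \cdot 4 \cdot 32 = 176 \cdot 32 = 5632$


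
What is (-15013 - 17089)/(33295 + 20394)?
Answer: -32102/53689 ≈ -0.59793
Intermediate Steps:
(-15013 - 17089)/(33295 + 20394) = -32102/53689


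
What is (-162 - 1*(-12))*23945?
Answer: -3591750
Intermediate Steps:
(-162 - 1*(-12))*23945 = (-162 + 12)*23945 = -150*23945 = -3591750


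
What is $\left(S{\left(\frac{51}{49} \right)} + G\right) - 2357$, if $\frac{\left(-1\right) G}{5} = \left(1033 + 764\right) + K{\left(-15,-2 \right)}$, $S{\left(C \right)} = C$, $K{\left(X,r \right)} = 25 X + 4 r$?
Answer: $- \frac{461872}{49} \approx -9426.0$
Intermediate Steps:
$K{\left(X,r \right)} = 4 r + 25 X$
$G = -7070$ ($G = - 5 \left(\left(1033 + 764\right) + \left(4 \left(-2\right) + 25 \left(-15\right)\right)\right) = - 5 \left(1797 - 383\right) = \left(-5\right) 1414 = -7070$)
$\left(S{\left(\frac{51}{49} \right)} + G\right) - 2357 = \left(\frac{51}{49} - 7070\right) - 2357 = - \frac{346379}{49} - 2357 = - \frac{461872}{49}$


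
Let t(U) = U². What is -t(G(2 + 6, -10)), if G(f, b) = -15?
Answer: -225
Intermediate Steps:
-t(G(2 + 6, -10)) = -1*(-15)² = -1*225 = -225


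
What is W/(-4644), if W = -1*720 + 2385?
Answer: -185/516 ≈ -0.35853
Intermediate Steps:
W = 1665 (W = -720 + 2385 = 1665)
W/(-4644) = 1665/(-4644) = 1665*(-1/4644) = -185/516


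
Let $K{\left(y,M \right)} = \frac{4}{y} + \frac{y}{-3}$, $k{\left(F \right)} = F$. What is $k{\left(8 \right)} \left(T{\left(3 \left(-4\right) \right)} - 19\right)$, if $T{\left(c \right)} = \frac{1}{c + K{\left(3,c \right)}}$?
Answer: $- \frac{5344}{35} \approx -152.69$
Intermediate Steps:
$K{\left(y,M \right)} = \frac{4}{y} - \frac{y}{3}$ ($K{\left(y,M \right)} = \frac{4}{y} + y \left(- \frac{1}{3}\right) = \frac{4}{y} - \frac{y}{3}$)
$T{\left(c \right)} = \frac{1}{\frac{1}{3} + c}$ ($T{\left(c \right)} = \frac{1}{c + \left(\frac{4}{3} - 1\right)} = \frac{1}{c + \frac{1}{3}} = \frac{1}{\frac{1}{3} + c}$)
$k{\left(8 \right)} \left(T{\left(3 \left(-4\right) \right)} - 19\right) = 8 \left(\frac{3}{1 + 3 \cdot 3 \left(-4\right)} - 19\right) = 8 \left(\frac{3}{1 + 3 \left(-12\right)} - 19\right) = 8 \left(\frac{3}{1 - 36} - 19\right) = 8 \left(\frac{3}{-35} - 19\right) = 8 \left(3 \left(- \frac{1}{35}\right) - 19\right) = 8 \left(- \frac{3}{35} - 19\right) = 8 \left(- \frac{668}{35}\right) = - \frac{5344}{35}$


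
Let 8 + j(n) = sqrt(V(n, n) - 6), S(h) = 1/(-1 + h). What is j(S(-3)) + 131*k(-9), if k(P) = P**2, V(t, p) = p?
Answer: 10603 + 5*I/2 ≈ 10603.0 + 2.5*I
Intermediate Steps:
j(n) = -8 + sqrt(-6 + n) (j(n) = -8 + sqrt(n - 6) = -8 + sqrt(-6 + n))
j(S(-3)) + 131*k(-9) = (-8 + sqrt(-6 + 1/(-1 - 3))) + 131*(-9)**2 = (-8 + sqrt(-6 + 1/(-4))) + 131*81 = (-8 + sqrt(-6 - 1/4)) + 10611 = (-8 + sqrt(-25/4)) + 10611 = (-8 + 5*I/2) + 10611 = 10603 + 5*I/2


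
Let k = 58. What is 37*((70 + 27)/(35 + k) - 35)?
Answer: -116846/93 ≈ -1256.4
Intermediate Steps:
37*((70 + 27)/(35 + k) - 35) = 37*((70 + 27)/(35 + 58) - 35) = 37*(97/93 - 35) = 37*(-3158/93) = -116846/93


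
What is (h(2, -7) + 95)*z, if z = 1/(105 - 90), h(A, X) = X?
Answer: 88/15 ≈ 5.8667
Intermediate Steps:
z = 1/15 ≈ 0.066667
(h(2, -7) + 95)*z = (-7 + 95)*(1/15) = 88*(1/15) = 88/15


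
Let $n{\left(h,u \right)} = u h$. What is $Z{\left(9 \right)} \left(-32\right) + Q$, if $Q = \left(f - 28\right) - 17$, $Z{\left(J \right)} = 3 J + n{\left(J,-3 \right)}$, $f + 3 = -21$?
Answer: $-69$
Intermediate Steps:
$n{\left(h,u \right)} = h u$
$f = -24$ ($f = -3 - 21 = -24$)
$Z{\left(J \right)} = 0$ ($Z{\left(J \right)} = 3 J + J \left(-3\right) = 3 J - 3 J = 0$)
$Q = -69$ ($Q = \left(-24 - 28\right) - 17 = -52 - 17 = -69$)
$Z{\left(9 \right)} \left(-32\right) + Q = 0 \left(-32\right) - 69 = 0 - 69 = -69$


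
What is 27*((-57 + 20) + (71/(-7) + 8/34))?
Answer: -150714/119 ≈ -1266.5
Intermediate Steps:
27*((-57 + 20) + (71/(-7) + 8/34)) = 27*(-37 + (71*(-⅐) + 8*(1/34))) = 27*(-37 + (-71/7 + 4/17)) = 27*(-37 - 1179/119) = 27*(-5582/119) = -150714/119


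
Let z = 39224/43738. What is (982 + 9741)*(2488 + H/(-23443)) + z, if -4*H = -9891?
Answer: 7815420463145997/292957124 ≈ 2.6678e+7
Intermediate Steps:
H = 9891/4 (H = -¼*(-9891) = 9891/4 ≈ 2472.8)
z = 19612/21869 (z = 39224*(1/43738) = 19612/21869 ≈ 0.89679)
(982 + 9741)*(2488 + H/(-23443)) + z = (982 + 9741)*(2488 + (9891/4)/(-23443)) + 19612/21869 = 10723*(2488 + (9891/4)*(-1/23443)) + 19612/21869 = 10723*(2488 - 1413/13396) + 19612/21869 = 10723*(33327835/13396) + 19612/21869 = 357374374705/13396 + 19612/21869 = 7815420463145997/292957124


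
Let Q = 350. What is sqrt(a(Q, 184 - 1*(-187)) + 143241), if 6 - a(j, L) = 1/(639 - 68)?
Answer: 2*sqrt(11676098639)/571 ≈ 378.48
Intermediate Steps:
a(j, L) = 3425/571 (a(j, L) = 6 - 1/(639 - 68) = 6 - 1/571 = 3425/571)
sqrt(a(Q, 184 - 1*(-187)) + 143241) = sqrt(3425/571 + 143241) = sqrt(81794036/571) = 2*sqrt(11676098639)/571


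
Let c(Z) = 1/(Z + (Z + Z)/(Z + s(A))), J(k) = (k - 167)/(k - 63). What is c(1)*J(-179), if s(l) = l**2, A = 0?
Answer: 173/363 ≈ 0.47658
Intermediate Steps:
J(k) = (-167 + k)/(-63 + k)
c(Z) = 1/(2 + Z) (c(Z) = 1/(Z + (Z + Z)/(Z + 0**2)) = 1/(Z + (2*Z)/(Z + 0)) = 1/(Z + (2*Z)/Z) = 1/(Z + 2) = 1/(2 + Z))
c(1)*J(-179) = ((-167 - 179)/(-63 - 179))/(2 + 1) = (-346/(-242))/3 = (-1/242*(-346))/3 = (1/3)*(173/121) = 173/363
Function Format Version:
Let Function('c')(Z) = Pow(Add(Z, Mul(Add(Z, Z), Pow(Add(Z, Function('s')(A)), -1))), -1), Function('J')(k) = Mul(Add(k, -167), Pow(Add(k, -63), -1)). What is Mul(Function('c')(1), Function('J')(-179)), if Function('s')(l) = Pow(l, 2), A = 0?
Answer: Rational(173, 363) ≈ 0.47658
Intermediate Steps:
Function('J')(k) = Mul(Pow(Add(-63, k), -1), Add(-167, k)) (Function('J')(k) = Mul(Add(-167, k), Pow(Add(-63, k), -1)) = Mul(Pow(Add(-63, k), -1), Add(-167, k)))
Function('c')(Z) = Pow(Add(2, Z), -1) (Function('c')(Z) = Pow(Add(Z, Mul(Add(Z, Z), Pow(Add(Z, Pow(0, 2)), -1))), -1) = Pow(Add(Z, Mul(Mul(2, Z), Pow(Add(Z, 0), -1))), -1) = Pow(Add(Z, Mul(Mul(2, Z), Pow(Z, -1))), -1) = Pow(Add(Z, 2), -1) = Pow(Add(2, Z), -1))
Mul(Function('c')(1), Function('J')(-179)) = Mul(Pow(Add(2, 1), -1), Mul(Pow(Add(-63, -179), -1), Add(-167, -179))) = Mul(Pow(3, -1), Mul(Pow(-242, -1), -346)) = Mul(Rational(1, 3), Mul(Rational(-1, 242), -346)) = Mul(Rational(1, 3), Rational(173, 121)) = Rational(173, 363)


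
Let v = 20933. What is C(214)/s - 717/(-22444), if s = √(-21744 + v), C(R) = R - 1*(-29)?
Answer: 717/22444 - 243*I*√811/811 ≈ 0.031946 - 8.5329*I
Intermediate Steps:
C(R) = 29 + R (C(R) = R + 29 = 29 + R)
s = I*√811 (s = √(-21744 + 20933) = √(-811) = I*√811 ≈ 28.478*I)
C(214)/s - 717/(-22444) = (29 + 214)/((I*√811)) - 717/(-22444) = 243*(-I*√811/811) - 717*(-1/22444) = -243*I*√811/811 + 717/22444 = 717/22444 - 243*I*√811/811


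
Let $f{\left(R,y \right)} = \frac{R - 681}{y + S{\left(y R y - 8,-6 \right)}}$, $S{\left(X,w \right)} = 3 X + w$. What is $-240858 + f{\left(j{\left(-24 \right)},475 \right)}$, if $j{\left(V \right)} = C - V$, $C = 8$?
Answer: $- \frac{5217091462459}{21660445} \approx -2.4086 \cdot 10^{5}$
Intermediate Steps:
$S{\left(X,w \right)} = w + 3 X$
$j{\left(V \right)} = 8 - V$
$f{\left(R,y \right)} = \frac{-681 + R}{-30 + y + 3 R y^{2}}$ ($f{\left(R,y \right)} = \frac{R - 681}{y + \left(-6 + 3 \left(y R y - 8\right)\right)} = \frac{-681 + R}{y + \left(-6 + 3 \left(R y y - 8\right)\right)} = \frac{-681 + R}{y + \left(-6 + 3 \left(R y^{2} - 8\right)\right)} = \frac{-681 + R}{y + \left(-6 + 3 \left(-8 + R y^{2}\right)\right)} = \frac{-681 + R}{y + \left(-6 + \left(-24 + 3 R y^{2}\right)\right)} = \frac{-681 + R}{y + \left(-30 + 3 R y^{2}\right)} = \frac{-681 + R}{-30 + y + 3 R y^{2}}$)
$-240858 + f{\left(j{\left(-24 \right)},475 \right)} = -240858 + \frac{-681 + \left(8 - -24\right)}{-30 + 475 + 3 \left(8 - -24\right) 475^{2}} = -240858 + \frac{-681 + \left(8 + 24\right)}{-30 + 475 + 3 \left(8 + 24\right) 225625} = -240858 + \frac{-681 + 32}{-30 + 475 + 3 \cdot 32 \cdot 225625} = -240858 + \frac{1}{-30 + 475 + 21660000} \left(-649\right) = -240858 + \frac{1}{21660445} \left(-649\right) = -240858 - \frac{649}{21660445} = - \frac{5217091462459}{21660445}$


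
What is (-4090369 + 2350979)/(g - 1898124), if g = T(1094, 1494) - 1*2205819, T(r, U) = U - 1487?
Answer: 869695/2051968 ≈ 0.42383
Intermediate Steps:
T(r, U) = -1487 + U
g = -2205812 (g = (-1487 + 1494) - 1*2205819 = 7 - 2205819 = -2205812)
(-4090369 + 2350979)/(g - 1898124) = (-4090369 + 2350979)/(-2205812 - 1898124) = -1739390/(-4103936) = -1739390*(-1/4103936) = 869695/2051968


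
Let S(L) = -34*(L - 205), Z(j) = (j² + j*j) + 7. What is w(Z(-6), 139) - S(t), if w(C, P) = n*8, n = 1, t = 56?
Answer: -5058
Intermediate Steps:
Z(j) = 7 + 2*j² (Z(j) = (j² + j²) + 7 = 2*j² + 7 = 7 + 2*j²)
w(C, P) = 8 (w(C, P) = 1*8 = 8)
S(L) = 6970 - 34*L (S(L) = -34*(-205 + L) = 6970 - 34*L)
w(Z(-6), 139) - S(t) = 8 - (6970 - 34*56) = 8 - (6970 - 1904) = 8 - 1*5066 = 8 - 5066 = -5058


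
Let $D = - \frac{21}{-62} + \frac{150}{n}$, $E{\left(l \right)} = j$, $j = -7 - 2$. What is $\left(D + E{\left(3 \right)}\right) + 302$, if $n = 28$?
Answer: $\frac{64817}{217} \approx 298.7$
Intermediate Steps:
$j = -9$
$E{\left(l \right)} = -9$
$D = \frac{1236}{217}$ ($D = - \frac{21}{-62} + \frac{150}{28} = \left(-21\right) \left(- \frac{1}{62}\right) + 150 \cdot \frac{1}{28} = \frac{21}{62} + \frac{75}{14} = \frac{1236}{217} \approx 5.6959$)
$\left(D + E{\left(3 \right)}\right) + 302 = \left(\frac{1236}{217} - 9\right) + 302 = - \frac{717}{217} + 302 = \frac{64817}{217}$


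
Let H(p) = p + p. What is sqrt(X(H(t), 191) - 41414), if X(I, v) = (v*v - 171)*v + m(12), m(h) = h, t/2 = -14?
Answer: 4*sqrt(430863) ≈ 2625.6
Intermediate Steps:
t = -28 (t = 2*(-14) = -28)
H(p) = 2*p
X(I, v) = 12 + v*(-171 + v**2) (X(I, v) = (v*v - 171)*v + 12 = (v**2 - 171)*v + 12 = (-171 + v**2)*v + 12 = v*(-171 + v**2) + 12 = 12 + v*(-171 + v**2))
sqrt(X(H(t), 191) - 41414) = sqrt((12 + 191**3 - 171*191) - 41414) = sqrt((12 + 6967871 - 32661) - 41414) = sqrt(6935222 - 41414) = sqrt(6893808) = 4*sqrt(430863)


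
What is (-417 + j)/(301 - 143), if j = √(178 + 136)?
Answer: -417/158 + √314/158 ≈ -2.5271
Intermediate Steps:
j = √314 ≈ 17.720
(-417 + j)/(301 - 143) = (-417 + √314)/(301 - 143) = (-417 + √314)/158 = -417/158 + √314/158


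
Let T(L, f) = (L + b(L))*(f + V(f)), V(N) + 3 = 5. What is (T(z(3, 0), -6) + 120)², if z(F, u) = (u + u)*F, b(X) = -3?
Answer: 17424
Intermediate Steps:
V(N) = 2 (V(N) = -3 + 5 = 2)
z(F, u) = 2*F*u (z(F, u) = (2*u)*F = 2*F*u)
T(L, f) = (-3 + L)*(2 + f) (T(L, f) = (L - 3)*(f + 2) = (-3 + L)*(2 + f))
(T(z(3, 0), -6) + 120)² = ((-6 - 3*(-6) + 2*(2*3*0) + (2*3*0)*(-6)) + 120)² = ((-6 + 18 + 2*0 + 0*(-6)) + 120)² = ((-6 + 18 + 0 + 0) + 120)² = (12 + 120)² = 132² = 17424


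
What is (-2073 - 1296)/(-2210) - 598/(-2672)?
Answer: 2580887/1476280 ≈ 1.7482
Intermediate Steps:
(-2073 - 1296)/(-2210) - 598/(-2672) = -3369*(-1/2210) - 598*(-1/2672) = 3369/2210 + 299/1336 = 2580887/1476280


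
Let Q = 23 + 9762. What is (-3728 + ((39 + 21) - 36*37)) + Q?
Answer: 4785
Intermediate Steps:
Q = 9785
(-3728 + ((39 + 21) - 36*37)) + Q = (-3728 + ((39 + 21) - 36*37)) + 9785 = (-3728 + (60 - 1332)) + 9785 = (-3728 - 1272) + 9785 = -5000 + 9785 = 4785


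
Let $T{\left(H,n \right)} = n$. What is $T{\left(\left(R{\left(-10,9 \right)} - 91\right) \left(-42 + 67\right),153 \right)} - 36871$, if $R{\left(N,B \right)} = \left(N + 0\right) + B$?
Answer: $-36718$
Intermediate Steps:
$R{\left(N,B \right)} = B + N$ ($R{\left(N,B \right)} = N + B = B + N$)
$T{\left(\left(R{\left(-10,9 \right)} - 91\right) \left(-42 + 67\right),153 \right)} - 36871 = 153 - 36871 = -36718$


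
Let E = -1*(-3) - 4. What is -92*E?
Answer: 92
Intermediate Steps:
E = -1 (E = 3 - 4 = -1)
-92*E = -92*(-1) = 92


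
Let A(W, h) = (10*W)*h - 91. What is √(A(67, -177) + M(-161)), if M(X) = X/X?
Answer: 2*I*√29670 ≈ 344.5*I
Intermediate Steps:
A(W, h) = -91 + 10*W*h (A(W, h) = 10*W*h - 91 = -91 + 10*W*h)
M(X) = 1
√(A(67, -177) + M(-161)) = √((-91 + 10*67*(-177)) + 1) = √((-91 - 118590) + 1) = √(-118681 + 1) = √(-118680) = 2*I*√29670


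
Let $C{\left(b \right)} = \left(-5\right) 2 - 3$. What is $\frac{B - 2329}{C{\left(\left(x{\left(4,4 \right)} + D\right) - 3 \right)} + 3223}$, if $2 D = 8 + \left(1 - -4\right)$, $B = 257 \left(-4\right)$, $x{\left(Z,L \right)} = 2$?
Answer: $- \frac{1119}{1070} \approx -1.0458$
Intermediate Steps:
$B = -1028$
$D = \frac{13}{2}$ ($D = \frac{8 + \left(1 - -4\right)}{2} = \frac{8 + \left(1 + 4\right)}{2} = \frac{8 + 5}{2} = \frac{1}{2} \cdot 13 = \frac{13}{2} \approx 6.5$)
$C{\left(b \right)} = -13$ ($C{\left(b \right)} = -10 - 3 = -13$)
$\frac{B - 2329}{C{\left(\left(x{\left(4,4 \right)} + D\right) - 3 \right)} + 3223} = \frac{-1028 - 2329}{-13 + 3223} = - \frac{3357}{3210} = \left(-3357\right) \frac{1}{3210} = - \frac{1119}{1070}$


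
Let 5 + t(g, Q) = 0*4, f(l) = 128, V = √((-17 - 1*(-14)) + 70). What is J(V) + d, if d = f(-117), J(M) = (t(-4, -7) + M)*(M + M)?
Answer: 262 - 10*√67 ≈ 180.15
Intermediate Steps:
V = √67 (V = √((-17 + 14) + 70) = √(-3 + 70) = √67 ≈ 8.1853)
t(g, Q) = -5 (t(g, Q) = -5 + 0*4 = -5 + 0 = -5)
J(M) = 2*M*(-5 + M) (J(M) = (-5 + M)*(M + M) = (-5 + M)*(2*M) = 2*M*(-5 + M))
d = 128
J(V) + d = 2*√67*(-5 + √67) + 128 = 128 + 2*√67*(-5 + √67)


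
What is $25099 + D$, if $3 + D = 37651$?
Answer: $62747$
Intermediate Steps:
$D = 37648$ ($D = -3 + 37651 = 37648$)
$25099 + D = 25099 + 37648 = 62747$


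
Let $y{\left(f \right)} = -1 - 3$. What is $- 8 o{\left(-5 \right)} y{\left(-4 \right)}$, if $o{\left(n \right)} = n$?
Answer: $-160$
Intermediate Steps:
$y{\left(f \right)} = -4$
$- 8 o{\left(-5 \right)} y{\left(-4 \right)} = \left(-8\right) \left(-5\right) \left(-4\right) = 40 \left(-4\right) = -160$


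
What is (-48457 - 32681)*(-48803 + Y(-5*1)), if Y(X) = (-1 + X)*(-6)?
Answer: 3956856846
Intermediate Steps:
Y(X) = 6 - 6*X
(-48457 - 32681)*(-48803 + Y(-5*1)) = (-48457 - 32681)*(-48803 + (6 - (-30))) = -81138*(-48803 + (6 - 6*(-5))) = -81138*(-48803 + (6 + 30)) = -81138*(-48803 + 36) = -81138*(-48767) = 3956856846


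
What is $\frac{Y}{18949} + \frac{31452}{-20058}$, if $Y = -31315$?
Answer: $- \frac{204016703}{63346507} \approx -3.2206$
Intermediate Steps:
$\frac{Y}{18949} + \frac{31452}{-20058} = - \frac{31315}{18949} + \frac{31452}{-20058} = \left(-31315\right) \frac{1}{18949} + 31452 \left(- \frac{1}{20058}\right) = - \frac{31315}{18949} - \frac{5242}{3343} = - \frac{204016703}{63346507}$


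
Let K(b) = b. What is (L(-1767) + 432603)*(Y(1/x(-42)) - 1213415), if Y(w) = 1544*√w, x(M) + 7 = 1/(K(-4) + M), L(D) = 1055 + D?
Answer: -524063017765 + 666839704*I*√14858/323 ≈ -5.2406e+11 + 2.5165e+8*I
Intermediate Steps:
x(M) = -7 + 1/(-4 + M)
(L(-1767) + 432603)*(Y(1/x(-42)) - 1213415) = ((1055 - 1767) + 432603)*(1544*√(1/((29 - 7*(-42))/(-4 - 42))) - 1213415) = (-712 + 432603)*(1544*√(1/((29 + 294)/(-46))) - 1213415) = 431891*(1544*√(1/(-1/46*323)) - 1213415) = 431891*(1544*√(1/(-323/46)) - 1213415) = 431891*(1544*√(-46/323) - 1213415) = 431891*(1544*(I*√14858/323) - 1213415) = 431891*(1544*I*√14858/323 - 1213415) = 431891*(-1213415 + 1544*I*√14858/323) = -524063017765 + 666839704*I*√14858/323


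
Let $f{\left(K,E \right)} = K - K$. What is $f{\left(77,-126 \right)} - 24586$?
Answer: $-24586$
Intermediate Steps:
$f{\left(K,E \right)} = 0$
$f{\left(77,-126 \right)} - 24586 = 0 - 24586 = -24586$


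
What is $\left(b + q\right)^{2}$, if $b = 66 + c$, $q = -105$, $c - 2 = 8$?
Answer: $841$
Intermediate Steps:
$c = 10$ ($c = 2 + 8 = 10$)
$b = 76$ ($b = 66 + 10 = 76$)
$\left(b + q\right)^{2} = \left(76 - 105\right)^{2} = \left(-29\right)^{2} = 841$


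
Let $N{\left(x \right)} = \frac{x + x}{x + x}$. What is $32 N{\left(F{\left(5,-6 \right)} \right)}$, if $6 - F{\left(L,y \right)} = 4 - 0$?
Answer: $32$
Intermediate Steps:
$F{\left(L,y \right)} = 2$ ($F{\left(L,y \right)} = 6 - \left(4 - 0\right) = 6 - \left(4 + 0\right) = 6 - 4 = 2$)
$N{\left(x \right)} = 1$ ($N{\left(x \right)} = \frac{2 x}{2 x} = 2 x \frac{1}{2 x} = 1$)
$32 N{\left(F{\left(5,-6 \right)} \right)} = 32 \cdot 1 = 32$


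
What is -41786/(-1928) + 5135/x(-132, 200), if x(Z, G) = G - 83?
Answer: 568817/8676 ≈ 65.562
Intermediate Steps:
x(Z, G) = -83 + G
-41786/(-1928) + 5135/x(-132, 200) = -41786/(-1928) + 5135/(-83 + 200) = -41786*(-1/1928) + 5135/117 = 20893/964 + 5135*(1/117) = 20893/964 + 395/9 = 568817/8676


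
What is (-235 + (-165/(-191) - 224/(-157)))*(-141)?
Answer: 983934096/29987 ≈ 32812.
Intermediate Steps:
(-235 + (-165/(-191) - 224/(-157)))*(-141) = (-235 + (-165*(-1/191) - 224*(-1/157)))*(-141) = (-235 + (165/191 + 224/157))*(-141) = (-235 + 68689/29987)*(-141) = -6978256/29987*(-141) = 983934096/29987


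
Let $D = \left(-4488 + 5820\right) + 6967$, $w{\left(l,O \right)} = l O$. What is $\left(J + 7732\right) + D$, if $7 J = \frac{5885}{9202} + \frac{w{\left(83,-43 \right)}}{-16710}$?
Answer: $\frac{40315947001}{2514855} \approx 16031.0$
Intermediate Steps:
$w{\left(l,O \right)} = O l$
$D = 8299$ ($D = 1332 + 6967 = 8299$)
$J = \frac{306496}{2514855}$ ($J = \frac{\frac{5885}{9202} + \frac{\left(-43\right) 83}{-16710}}{7} = \frac{5885 \cdot \frac{1}{9202} - - \frac{3569}{16710}}{7} = \frac{\frac{55}{86} + \frac{3569}{16710}}{7} = \frac{1}{7} \cdot \frac{306496}{359265} = \frac{306496}{2514855} \approx 0.12187$)
$\left(J + 7732\right) + D = \left(\frac{306496}{2514855} + 7732\right) + 8299 = \frac{19445165356}{2514855} + 8299 = \frac{40315947001}{2514855}$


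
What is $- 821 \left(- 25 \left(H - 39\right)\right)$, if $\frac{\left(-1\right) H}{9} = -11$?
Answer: $1231500$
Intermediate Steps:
$H = 99$ ($H = \left(-9\right) \left(-11\right) = 99$)
$- 821 \left(- 25 \left(H - 39\right)\right) = - 821 \left(- 25 \left(99 - 39\right)\right) = - 821 \left(\left(-25\right) 60\right) = \left(-821\right) \left(-1500\right) = 1231500$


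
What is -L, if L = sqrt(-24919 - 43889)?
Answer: -2*I*sqrt(17202) ≈ -262.31*I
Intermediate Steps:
L = 2*I*sqrt(17202) (L = sqrt(-68808) = 2*I*sqrt(17202) ≈ 262.31*I)
-L = -2*I*sqrt(17202)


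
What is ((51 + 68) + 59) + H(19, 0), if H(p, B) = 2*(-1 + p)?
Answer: 214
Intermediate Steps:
H(p, B) = -2 + 2*p
((51 + 68) + 59) + H(19, 0) = ((51 + 68) + 59) + (-2 + 2*19) = (119 + 59) + (-2 + 38) = 178 + 36 = 214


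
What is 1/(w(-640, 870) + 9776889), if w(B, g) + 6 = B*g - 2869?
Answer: 1/9217214 ≈ 1.0849e-7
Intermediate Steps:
w(B, g) = -2875 + B*g (w(B, g) = -6 + (B*g - 2869) = -6 + (-2869 + B*g) = -2875 + B*g)
1/(w(-640, 870) + 9776889) = 1/((-2875 - 640*870) + 9776889) = 1/((-2875 - 556800) + 9776889) = 1/(-559675 + 9776889) = 1/9217214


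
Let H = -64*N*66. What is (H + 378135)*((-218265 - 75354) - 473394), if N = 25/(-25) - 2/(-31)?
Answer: -9085024307853/31 ≈ -2.9307e+11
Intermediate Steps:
N = -29/31 (N = 25*(-1/25) - 2*(-1/31) = -1 + 2/31 = -29/31 ≈ -0.93548)
H = 122496/31 (H = -64*(-29/31)*66 = (1856/31)*66 = 122496/31 ≈ 3951.5)
(H + 378135)*((-218265 - 75354) - 473394) = (122496/31 + 378135)*((-218265 - 75354) - 473394) = 11844681*(-293619 - 473394)/31 = (11844681/31)*(-767013) = -9085024307853/31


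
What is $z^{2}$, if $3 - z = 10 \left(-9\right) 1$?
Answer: $8649$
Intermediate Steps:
$z = 93$ ($z = 3 - 10 \left(-9\right) 1 = 3 - \left(-90\right) 1 = 3 - -90 = 3 + 90 = 93$)
$z^{2} = 93^{2} = 8649$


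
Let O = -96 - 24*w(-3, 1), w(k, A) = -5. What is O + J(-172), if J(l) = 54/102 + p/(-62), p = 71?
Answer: 24647/1054 ≈ 23.384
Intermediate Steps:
J(l) = -649/1054 (J(l) = 54/102 + 71/(-62) = 54*(1/102) + 71*(-1/62) = 9/17 - 71/62 = -649/1054)
O = 24 (O = -96 - 24*(-5) = -96 + 120 = 24)
O + J(-172) = 24 - 649/1054 = 24647/1054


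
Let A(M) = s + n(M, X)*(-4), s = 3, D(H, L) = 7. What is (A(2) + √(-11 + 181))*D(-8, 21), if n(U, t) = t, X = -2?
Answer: 77 + 7*√170 ≈ 168.27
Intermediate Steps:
A(M) = 11 (A(M) = 3 - 2*(-4) = 3 + 8 = 11)
(A(2) + √(-11 + 181))*D(-8, 21) = (11 + √(-11 + 181))*7 = (11 + √170)*7 = 77 + 7*√170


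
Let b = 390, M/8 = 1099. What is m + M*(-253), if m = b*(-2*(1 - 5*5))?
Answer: -2205656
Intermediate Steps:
M = 8792 (M = 8*1099 = 8792)
m = 18720 (m = 390*(-2*(1 - 5*5)) = 390*(-2*(1 - 25)) = 390*(-2*(-24)) = 390*48 = 18720)
m + M*(-253) = 18720 + 8792*(-253) = 18720 - 2224376 = -2205656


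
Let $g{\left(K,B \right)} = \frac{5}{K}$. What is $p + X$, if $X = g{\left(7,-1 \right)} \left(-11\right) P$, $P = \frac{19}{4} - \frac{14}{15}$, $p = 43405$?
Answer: $\frac{3643501}{84} \approx 43375.0$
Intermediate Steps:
$P = \frac{229}{60}$ ($P = 19 \cdot \frac{1}{4} - \frac{14}{15} = \frac{19}{4} - \frac{14}{15} = \frac{229}{60} \approx 3.8167$)
$X = - \frac{2519}{84}$ ($X = \frac{5}{7} \left(-11\right) \frac{229}{60} = \left(- \frac{55}{7}\right) \frac{229}{60} = - \frac{2519}{84} \approx -29.988$)
$p + X = 43405 - \frac{2519}{84} = \frac{3643501}{84}$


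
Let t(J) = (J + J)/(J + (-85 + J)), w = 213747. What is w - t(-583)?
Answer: 267396331/1251 ≈ 2.1375e+5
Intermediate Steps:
t(J) = 2*J/(-85 + 2*J) (t(J) = (2*J)/(-85 + 2*J) = 2*J/(-85 + 2*J))
w - t(-583) = 213747 - 2*(-583)/(-85 + 2*(-583)) = 213747 - 2*(-583)/(-85 - 1166) = 213747 - 2*(-583)/(-1251) = 213747 - 2*(-583)*(-1)/1251 = 213747 - 1*1166/1251 = 213747 - 1166/1251 = 267396331/1251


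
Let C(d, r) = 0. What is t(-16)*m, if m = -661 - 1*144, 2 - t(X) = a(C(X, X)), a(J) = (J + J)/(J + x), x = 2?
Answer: -1610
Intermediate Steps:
a(J) = 2*J/(2 + J) (a(J) = (J + J)/(J + 2) = (2*J)/(2 + J) = 2*J/(2 + J))
t(X) = 2 (t(X) = 2 - 2*0/(2 + 0) = 2 - 2*0/2 = 2 - 1*0 = 2 + 0 = 2)
m = -805 (m = -661 - 144 = -805)
t(-16)*m = 2*(-805) = -1610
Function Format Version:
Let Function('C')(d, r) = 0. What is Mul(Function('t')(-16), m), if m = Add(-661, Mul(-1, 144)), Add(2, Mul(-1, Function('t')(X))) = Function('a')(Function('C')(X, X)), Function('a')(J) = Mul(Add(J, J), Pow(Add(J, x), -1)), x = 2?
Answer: -1610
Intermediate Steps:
Function('a')(J) = Mul(2, J, Pow(Add(2, J), -1)) (Function('a')(J) = Mul(Add(J, J), Pow(Add(J, 2), -1)) = Mul(Mul(2, J), Pow(Add(2, J), -1)) = Mul(2, J, Pow(Add(2, J), -1)))
Function('t')(X) = 2 (Function('t')(X) = Add(2, Mul(-1, Mul(2, 0, Pow(Add(2, 0), -1)))) = Add(2, Mul(-1, Mul(2, 0, Pow(2, -1)))) = Add(2, Mul(-1, Mul(2, 0, Rational(1, 2)))) = Add(2, Mul(-1, 0)) = Add(2, 0) = 2)
m = -805 (m = Add(-661, -144) = -805)
Mul(Function('t')(-16), m) = Mul(2, -805) = -1610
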